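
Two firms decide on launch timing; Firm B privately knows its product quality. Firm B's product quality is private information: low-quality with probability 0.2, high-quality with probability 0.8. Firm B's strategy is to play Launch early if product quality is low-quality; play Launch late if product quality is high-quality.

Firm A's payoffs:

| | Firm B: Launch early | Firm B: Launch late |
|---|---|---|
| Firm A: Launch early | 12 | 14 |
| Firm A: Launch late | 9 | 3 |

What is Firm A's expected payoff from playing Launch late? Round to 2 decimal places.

Take the expectation over Firm B's product quality, weighting each type's action by its prior probability.
E[Launch late] = 0.2·9 + 0.8·3 = 1.8 + 2.4 = 4.2

4.20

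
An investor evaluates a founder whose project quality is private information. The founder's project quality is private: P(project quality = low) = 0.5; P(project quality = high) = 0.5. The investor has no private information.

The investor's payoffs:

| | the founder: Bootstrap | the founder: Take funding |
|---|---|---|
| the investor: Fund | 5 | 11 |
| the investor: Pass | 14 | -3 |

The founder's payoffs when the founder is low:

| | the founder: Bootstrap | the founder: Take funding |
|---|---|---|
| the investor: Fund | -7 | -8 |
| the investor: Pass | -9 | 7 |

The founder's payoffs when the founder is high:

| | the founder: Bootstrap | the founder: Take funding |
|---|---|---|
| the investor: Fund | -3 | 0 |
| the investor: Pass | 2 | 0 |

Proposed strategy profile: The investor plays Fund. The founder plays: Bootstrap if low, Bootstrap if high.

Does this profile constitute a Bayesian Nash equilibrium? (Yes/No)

A profile is a BNE iff every type of every player is best-responding given beliefs about the other side.
The investor plays Fund: E[Fund] = 0.5·(5) + 0.5·(5) = 5; E[Pass] = 14. Not best-responding. ✗
The founder (project quality low), facing Fund: Bootstrap gives -7, Take funding gives -8. Proposed Bootstrap is best. ✓
The founder (project quality high), facing Fund: Bootstrap gives -3, Take funding gives 0. Proposed Bootstrap is not best — profitable deviation exists. ✗

No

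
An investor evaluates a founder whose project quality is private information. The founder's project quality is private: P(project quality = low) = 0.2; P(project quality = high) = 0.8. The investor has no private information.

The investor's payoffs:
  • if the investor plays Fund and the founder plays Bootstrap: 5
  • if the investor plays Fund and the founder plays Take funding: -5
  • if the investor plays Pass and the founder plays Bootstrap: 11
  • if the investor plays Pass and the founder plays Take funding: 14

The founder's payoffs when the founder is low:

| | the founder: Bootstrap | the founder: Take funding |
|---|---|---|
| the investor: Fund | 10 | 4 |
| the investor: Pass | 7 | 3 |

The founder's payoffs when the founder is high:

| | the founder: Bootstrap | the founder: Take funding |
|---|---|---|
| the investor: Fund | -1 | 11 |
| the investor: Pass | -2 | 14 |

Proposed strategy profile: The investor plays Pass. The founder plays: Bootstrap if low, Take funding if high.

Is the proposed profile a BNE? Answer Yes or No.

The investor plays Pass: E[Pass] = 0.2·(11) + 0.8·(14) = 13.4; E[Fund] = -3. Best-responding. ✓
The founder (project quality low), facing Pass: Bootstrap gives 7, Take funding gives 3. Proposed Bootstrap is best. ✓
The founder (project quality high), facing Pass: Bootstrap gives -2, Take funding gives 14. Proposed Take funding is best. ✓

Yes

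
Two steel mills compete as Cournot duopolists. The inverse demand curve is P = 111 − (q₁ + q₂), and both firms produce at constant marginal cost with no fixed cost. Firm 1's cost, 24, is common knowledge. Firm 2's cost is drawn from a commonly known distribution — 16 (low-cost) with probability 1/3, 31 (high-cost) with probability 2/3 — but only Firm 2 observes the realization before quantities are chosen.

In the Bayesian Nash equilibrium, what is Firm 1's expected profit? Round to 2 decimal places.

880.11

Firm 2 with cost c maximizes (111 − (q₁+q₂) − c)·q₂, giving q₂(c) = (111 − c − q₁)/2.
E[c₂] = 1/3·16 + 2/3·31 = 26
Firm 1's FOC against E[q₂] yields q₁ = (111 − 2·24 + E[c₂])/3 = (111 − 48 + 26)/3 = 29.6667.
E[P] = 111 − (q₁ + E[q₂]) = 53.6667; Firm 1's expected profit = (E[P] − 24)·q₁ = (53.6667 − 24)·29.6667 = 880.111.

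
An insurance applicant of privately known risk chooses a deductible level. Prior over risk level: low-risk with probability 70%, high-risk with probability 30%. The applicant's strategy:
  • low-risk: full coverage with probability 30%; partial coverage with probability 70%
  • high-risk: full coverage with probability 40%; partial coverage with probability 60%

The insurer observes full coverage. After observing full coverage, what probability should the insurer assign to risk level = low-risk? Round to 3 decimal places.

P(full coverage) = 0.7·0.3 + 0.3·0.4 = 0.33
P(low-risk | full coverage) = (0.7·0.3) / 0.33 = 0.21 / 0.33 = 0.636364

0.636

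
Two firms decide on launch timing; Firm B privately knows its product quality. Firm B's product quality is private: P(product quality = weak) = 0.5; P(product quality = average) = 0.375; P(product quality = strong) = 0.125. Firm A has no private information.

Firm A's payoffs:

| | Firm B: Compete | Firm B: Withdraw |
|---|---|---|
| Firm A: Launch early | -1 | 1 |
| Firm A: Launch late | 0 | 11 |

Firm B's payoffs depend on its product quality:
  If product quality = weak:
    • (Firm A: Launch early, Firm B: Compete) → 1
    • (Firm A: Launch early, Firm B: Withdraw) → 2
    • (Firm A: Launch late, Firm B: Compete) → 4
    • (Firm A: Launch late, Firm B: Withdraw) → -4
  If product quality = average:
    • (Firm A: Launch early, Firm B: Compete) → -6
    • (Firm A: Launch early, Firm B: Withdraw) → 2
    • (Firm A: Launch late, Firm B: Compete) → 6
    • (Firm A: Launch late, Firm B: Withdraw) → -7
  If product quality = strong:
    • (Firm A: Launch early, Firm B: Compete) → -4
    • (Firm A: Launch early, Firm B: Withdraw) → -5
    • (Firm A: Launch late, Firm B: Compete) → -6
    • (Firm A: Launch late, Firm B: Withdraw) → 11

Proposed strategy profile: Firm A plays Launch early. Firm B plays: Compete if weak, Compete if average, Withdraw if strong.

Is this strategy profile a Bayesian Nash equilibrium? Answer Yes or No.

A profile is a BNE iff every type of every player is best-responding given beliefs about the other side.
Firm A plays Launch early: E[Launch early] = 0.5·(-1) + 0.375·(-1) + 0.125·(1) = -0.75; E[Launch late] = 1.375. Not best-responding. ✗
Firm B (product quality weak), facing Launch early: Compete gives 1, Withdraw gives 2. Proposed Compete is not best — profitable deviation exists. ✗
Firm B (product quality average), facing Launch early: Compete gives -6, Withdraw gives 2. Proposed Compete is not best — profitable deviation exists. ✗
Firm B (product quality strong), facing Launch early: Compete gives -4, Withdraw gives -5. Proposed Withdraw is not best — profitable deviation exists. ✗

No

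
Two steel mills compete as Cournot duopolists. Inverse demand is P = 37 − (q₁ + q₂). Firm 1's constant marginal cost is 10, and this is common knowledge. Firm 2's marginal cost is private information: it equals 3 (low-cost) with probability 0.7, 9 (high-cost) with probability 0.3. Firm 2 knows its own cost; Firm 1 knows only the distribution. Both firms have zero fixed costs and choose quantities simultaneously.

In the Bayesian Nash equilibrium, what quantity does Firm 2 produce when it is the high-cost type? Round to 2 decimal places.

Each type of Firm 2 best-responds to q₁; Firm 1 best-responds to the expected q₂ over Firm 2's types.
Firm 2 with cost c maximizes (37 − (q₁+q₂) − c)·q₂, giving q₂(c) = (37 − c − q₁)/2.
E[c₂] = 0.7·3 + 0.3·9 = 4.8
Firm 1's FOC against E[q₂] yields q₁ = (37 − 2·10 + E[c₂])/3 = (37 − 20 + 4.8)/3 = 7.26667.
q₂(high-cost) = (37 − 9 − 7.26667)/2 = 10.3667.

10.37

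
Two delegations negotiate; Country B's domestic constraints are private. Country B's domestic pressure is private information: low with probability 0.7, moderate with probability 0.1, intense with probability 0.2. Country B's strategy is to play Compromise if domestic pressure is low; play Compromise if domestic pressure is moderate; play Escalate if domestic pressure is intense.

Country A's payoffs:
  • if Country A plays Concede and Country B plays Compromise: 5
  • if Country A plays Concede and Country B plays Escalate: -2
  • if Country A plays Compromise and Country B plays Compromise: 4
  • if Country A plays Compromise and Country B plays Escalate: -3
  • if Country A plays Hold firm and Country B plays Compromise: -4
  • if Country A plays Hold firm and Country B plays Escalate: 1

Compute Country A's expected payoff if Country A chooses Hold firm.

Take the expectation over Country B's domestic pressure, weighting each type's action by its prior probability.
E[Hold firm] = 0.7·(-4) + 0.1·(-4) + 0.2·1 = (-2.8) + (-0.4) + 0.2 = -3

-3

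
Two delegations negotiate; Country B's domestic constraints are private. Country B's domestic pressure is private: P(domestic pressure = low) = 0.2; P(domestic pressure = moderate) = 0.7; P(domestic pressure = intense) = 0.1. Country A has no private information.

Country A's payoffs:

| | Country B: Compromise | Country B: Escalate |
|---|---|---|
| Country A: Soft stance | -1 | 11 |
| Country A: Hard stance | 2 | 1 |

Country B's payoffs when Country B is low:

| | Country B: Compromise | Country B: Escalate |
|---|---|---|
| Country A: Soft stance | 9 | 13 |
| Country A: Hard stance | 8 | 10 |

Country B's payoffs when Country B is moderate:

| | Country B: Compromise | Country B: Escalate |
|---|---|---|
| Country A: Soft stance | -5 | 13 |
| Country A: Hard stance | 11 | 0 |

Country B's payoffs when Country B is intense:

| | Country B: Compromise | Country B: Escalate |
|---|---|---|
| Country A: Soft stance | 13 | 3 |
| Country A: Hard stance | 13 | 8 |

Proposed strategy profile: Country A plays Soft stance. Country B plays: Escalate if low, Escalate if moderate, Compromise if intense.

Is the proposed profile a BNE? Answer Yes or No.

Yes

Country A plays Soft stance: E[Soft stance] = 0.2·(11) + 0.7·(11) + 0.1·(-1) = 9.8; E[Hard stance] = 1.1. Best-responding. ✓
Country B (domestic pressure low), facing Soft stance: Compromise gives 9, Escalate gives 13. Proposed Escalate is best. ✓
Country B (domestic pressure moderate), facing Soft stance: Compromise gives -5, Escalate gives 13. Proposed Escalate is best. ✓
Country B (domestic pressure intense), facing Soft stance: Compromise gives 13, Escalate gives 3. Proposed Compromise is best. ✓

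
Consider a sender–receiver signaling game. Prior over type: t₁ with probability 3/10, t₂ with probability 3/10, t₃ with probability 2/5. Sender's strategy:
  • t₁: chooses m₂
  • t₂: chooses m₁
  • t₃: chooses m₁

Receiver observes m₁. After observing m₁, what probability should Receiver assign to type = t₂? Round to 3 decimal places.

0.429

P(m₁) = (3/10)·0 + (3/10)·1 + (2/5)·1 = 7/10
P(t₂ | m₁) = ((3/10)·1) / (7/10) = (3/10) / (7/10) = 3/7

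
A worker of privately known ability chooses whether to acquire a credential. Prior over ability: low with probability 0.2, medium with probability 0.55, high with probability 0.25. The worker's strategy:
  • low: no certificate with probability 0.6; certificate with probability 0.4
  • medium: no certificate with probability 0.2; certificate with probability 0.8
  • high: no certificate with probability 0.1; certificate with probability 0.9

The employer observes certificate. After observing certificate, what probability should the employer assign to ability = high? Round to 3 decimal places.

0.302

Apply Bayes' rule using the sender's strategy as the likelihood.
P(certificate) = 0.2·0.4 + 0.55·0.8 + 0.25·0.9 = 0.745
P(high | certificate) = (0.25·0.9) / 0.745 = 0.225 / 0.745 = 0.302013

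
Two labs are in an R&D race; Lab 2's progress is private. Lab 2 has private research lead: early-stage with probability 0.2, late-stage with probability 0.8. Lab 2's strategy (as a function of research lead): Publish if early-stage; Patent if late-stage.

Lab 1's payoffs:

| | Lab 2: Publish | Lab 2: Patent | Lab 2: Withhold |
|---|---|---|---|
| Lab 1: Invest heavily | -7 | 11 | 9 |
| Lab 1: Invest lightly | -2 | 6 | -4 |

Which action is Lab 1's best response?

E[Invest heavily] = 0.2·(-7) + 0.8·(11) = 7.4
E[Invest lightly] = 0.2·(-2) + 0.8·(6) = 4.4
Best response: Invest heavily (7.4 is the largest).

Invest heavily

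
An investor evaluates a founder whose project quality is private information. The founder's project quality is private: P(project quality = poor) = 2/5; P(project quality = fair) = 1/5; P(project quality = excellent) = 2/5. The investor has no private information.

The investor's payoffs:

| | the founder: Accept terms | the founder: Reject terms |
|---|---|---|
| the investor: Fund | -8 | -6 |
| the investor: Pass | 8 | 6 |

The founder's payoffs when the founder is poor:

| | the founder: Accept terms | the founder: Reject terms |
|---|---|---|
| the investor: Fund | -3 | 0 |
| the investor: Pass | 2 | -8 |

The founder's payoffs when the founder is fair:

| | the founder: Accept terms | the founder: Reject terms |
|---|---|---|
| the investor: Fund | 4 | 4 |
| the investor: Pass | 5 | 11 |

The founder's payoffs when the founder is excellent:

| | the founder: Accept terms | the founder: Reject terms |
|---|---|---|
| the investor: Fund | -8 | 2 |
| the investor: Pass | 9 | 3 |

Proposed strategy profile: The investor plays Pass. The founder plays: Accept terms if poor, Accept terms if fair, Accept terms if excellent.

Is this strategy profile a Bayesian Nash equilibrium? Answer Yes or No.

No

The investor plays Pass: E[Pass] = 2/5·(8) + 1/5·(8) + 2/5·(8) = 8; E[Fund] = -8. Best-responding. ✓
The founder (project quality poor), facing Pass: Accept terms gives 2, Reject terms gives -8. Proposed Accept terms is best. ✓
The founder (project quality fair), facing Pass: Accept terms gives 5, Reject terms gives 11. Proposed Accept terms is not best — profitable deviation exists. ✗
The founder (project quality excellent), facing Pass: Accept terms gives 9, Reject terms gives 3. Proposed Accept terms is best. ✓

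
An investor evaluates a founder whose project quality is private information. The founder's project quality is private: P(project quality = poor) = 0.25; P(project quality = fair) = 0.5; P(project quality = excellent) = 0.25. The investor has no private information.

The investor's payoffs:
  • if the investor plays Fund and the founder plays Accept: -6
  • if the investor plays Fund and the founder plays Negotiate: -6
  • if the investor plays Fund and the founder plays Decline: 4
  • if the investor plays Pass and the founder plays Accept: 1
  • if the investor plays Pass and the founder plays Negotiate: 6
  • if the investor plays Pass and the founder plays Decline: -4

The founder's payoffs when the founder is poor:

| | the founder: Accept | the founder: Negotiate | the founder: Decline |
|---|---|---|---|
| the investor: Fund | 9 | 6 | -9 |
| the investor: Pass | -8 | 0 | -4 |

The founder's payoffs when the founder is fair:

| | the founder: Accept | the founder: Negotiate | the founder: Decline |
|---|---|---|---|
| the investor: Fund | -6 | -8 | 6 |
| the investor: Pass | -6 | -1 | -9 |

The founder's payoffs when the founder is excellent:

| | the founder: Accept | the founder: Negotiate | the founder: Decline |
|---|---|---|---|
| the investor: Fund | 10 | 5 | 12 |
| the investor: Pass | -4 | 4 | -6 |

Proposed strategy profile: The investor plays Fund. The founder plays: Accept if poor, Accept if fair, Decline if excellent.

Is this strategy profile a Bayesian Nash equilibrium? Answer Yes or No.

No

A profile is a BNE iff every type of every player is best-responding given beliefs about the other side.
The investor plays Fund: E[Fund] = 0.25·(-6) + 0.5·(-6) + 0.25·(4) = -3.5; E[Pass] = -0.25. Not best-responding. ✗
The founder (project quality poor), facing Fund: Accept gives 9, Negotiate gives 6, Decline gives -9. Proposed Accept is best. ✓
The founder (project quality fair), facing Fund: Accept gives -6, Negotiate gives -8, Decline gives 6. Proposed Accept is not best — profitable deviation exists. ✗
The founder (project quality excellent), facing Fund: Accept gives 10, Negotiate gives 5, Decline gives 12. Proposed Decline is best. ✓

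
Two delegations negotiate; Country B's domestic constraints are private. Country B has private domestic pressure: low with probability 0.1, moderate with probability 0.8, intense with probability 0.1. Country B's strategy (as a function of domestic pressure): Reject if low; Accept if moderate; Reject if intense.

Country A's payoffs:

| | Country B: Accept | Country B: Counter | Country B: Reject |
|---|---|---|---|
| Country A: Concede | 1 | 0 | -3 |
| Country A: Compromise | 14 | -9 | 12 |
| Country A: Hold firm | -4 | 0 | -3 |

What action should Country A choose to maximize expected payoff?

Compromise

E[Concede] = 0.1·(-3) + 0.8·(1) + 0.1·(-3) = 0.2
E[Compromise] = 0.1·(12) + 0.8·(14) + 0.1·(12) = 13.6
E[Hold firm] = 0.1·(-3) + 0.8·(-4) + 0.1·(-3) = -3.8
Best response: Compromise (13.6 is the largest).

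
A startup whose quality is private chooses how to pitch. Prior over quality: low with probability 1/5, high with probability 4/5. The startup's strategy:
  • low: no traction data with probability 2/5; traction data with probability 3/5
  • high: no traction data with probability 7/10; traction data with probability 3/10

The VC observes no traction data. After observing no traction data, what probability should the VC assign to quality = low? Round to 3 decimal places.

0.125

Apply Bayes' rule using the sender's strategy as the likelihood.
P(no traction data) = (1/5)·(2/5) + (4/5)·(7/10) = 16/25
P(low | no traction data) = ((1/5)·(2/5)) / (16/25) = (2/25) / (16/25) = 1/8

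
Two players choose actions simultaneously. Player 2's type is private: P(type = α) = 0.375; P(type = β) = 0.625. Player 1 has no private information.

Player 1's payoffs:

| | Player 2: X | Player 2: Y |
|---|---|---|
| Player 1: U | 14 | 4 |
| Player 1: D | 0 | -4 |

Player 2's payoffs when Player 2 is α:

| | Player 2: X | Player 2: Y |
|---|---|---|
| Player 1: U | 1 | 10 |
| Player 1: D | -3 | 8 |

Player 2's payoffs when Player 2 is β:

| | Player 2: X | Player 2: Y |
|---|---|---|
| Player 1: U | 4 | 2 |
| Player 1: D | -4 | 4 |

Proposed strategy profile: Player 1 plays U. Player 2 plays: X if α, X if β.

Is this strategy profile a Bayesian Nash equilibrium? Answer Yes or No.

No

Player 1 plays U: E[U] = 0.375·(14) + 0.625·(14) = 14; E[D] = 0. Best-responding. ✓
Player 2 (type α), facing U: X gives 1, Y gives 10. Proposed X is not best — profitable deviation exists. ✗
Player 2 (type β), facing U: X gives 4, Y gives 2. Proposed X is best. ✓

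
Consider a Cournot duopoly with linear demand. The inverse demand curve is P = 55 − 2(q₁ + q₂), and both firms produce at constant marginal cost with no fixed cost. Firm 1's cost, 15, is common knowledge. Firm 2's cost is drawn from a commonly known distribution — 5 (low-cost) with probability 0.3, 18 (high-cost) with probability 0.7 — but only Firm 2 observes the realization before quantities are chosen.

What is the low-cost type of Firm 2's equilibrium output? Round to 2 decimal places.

Type-c best response for Firm 2: q₂(c) = (55 − c)/4 − q₁/2.
Firm 1 maximizes expected profit; its first-order condition is 55 − 4q₁ − 2E[q₂] − 15 = 0.
Substituting E[q₂] and solving: E[c₂] = 14.1, so q₁ = (55 − 2·15 + 14.1)/6 = 6.51667.
q₂(low-cost) = (55 − 5 − 2·6.51667)/4 = 9.24167.

9.24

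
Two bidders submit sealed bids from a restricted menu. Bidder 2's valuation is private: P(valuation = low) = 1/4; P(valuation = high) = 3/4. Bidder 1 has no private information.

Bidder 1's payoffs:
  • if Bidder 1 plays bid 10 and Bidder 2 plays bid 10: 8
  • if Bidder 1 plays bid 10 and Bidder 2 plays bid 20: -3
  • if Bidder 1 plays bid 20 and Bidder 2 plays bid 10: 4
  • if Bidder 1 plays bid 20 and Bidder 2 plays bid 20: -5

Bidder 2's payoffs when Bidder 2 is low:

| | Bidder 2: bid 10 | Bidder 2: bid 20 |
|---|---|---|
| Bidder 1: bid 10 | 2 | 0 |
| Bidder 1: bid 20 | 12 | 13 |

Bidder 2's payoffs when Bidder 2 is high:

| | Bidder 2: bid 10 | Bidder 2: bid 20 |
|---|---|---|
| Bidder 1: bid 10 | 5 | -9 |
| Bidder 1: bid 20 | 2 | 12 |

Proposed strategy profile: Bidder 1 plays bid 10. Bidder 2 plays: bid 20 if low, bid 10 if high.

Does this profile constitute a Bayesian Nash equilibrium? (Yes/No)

A profile is a BNE iff every type of every player is best-responding given beliefs about the other side.
Bidder 1 plays bid 10: E[bid 10] = 1/4·(-3) + 3/4·(8) = 21/4; E[bid 20] = 7/4. Best-responding. ✓
Bidder 2 (valuation low), facing bid 10: bid 10 gives 2, bid 20 gives 0. Proposed bid 20 is not best — profitable deviation exists. ✗
Bidder 2 (valuation high), facing bid 10: bid 10 gives 5, bid 20 gives -9. Proposed bid 10 is best. ✓

No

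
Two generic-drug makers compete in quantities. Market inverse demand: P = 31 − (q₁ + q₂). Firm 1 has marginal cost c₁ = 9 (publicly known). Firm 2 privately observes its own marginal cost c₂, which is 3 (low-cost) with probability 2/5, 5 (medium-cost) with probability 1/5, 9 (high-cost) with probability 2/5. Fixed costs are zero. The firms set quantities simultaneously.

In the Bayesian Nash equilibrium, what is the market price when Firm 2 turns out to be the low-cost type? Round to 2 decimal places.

Each type of Firm 2 best-responds to q₁; Firm 1 best-responds to the expected q₂ over Firm 2's types.
Firm 2 with cost c maximizes (31 − (q₁+q₂) − c)·q₂, giving q₂(c) = (31 − c − q₁)/2.
E[c₂] = 2/5·3 + 1/5·5 + 2/5·9 = 5.8
Firm 1's FOC against E[q₂] yields q₁ = (31 − 2·9 + E[c₂])/3 = (31 − 18 + 5.8)/3 = 6.26667.
q₂(low-cost) = 10.8667, so P = 31 − (6.26667 + 10.8667) = 13.8667.

13.87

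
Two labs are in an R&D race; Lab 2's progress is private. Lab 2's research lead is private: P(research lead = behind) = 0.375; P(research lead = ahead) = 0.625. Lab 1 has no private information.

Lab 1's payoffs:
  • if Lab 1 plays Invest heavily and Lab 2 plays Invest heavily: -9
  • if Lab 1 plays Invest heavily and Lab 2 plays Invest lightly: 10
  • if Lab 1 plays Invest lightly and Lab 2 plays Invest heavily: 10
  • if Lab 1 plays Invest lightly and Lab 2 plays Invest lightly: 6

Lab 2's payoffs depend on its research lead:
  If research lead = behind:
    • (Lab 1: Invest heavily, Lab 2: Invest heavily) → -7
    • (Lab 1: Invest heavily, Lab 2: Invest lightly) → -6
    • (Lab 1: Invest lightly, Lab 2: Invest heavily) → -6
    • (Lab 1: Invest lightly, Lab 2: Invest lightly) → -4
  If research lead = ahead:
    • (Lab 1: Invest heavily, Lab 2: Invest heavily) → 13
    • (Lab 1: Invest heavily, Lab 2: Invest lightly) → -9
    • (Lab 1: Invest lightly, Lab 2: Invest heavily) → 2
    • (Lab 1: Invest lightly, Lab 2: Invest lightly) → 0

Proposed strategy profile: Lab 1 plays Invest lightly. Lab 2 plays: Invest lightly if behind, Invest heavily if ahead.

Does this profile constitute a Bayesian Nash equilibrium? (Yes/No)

Yes

Lab 1 plays Invest lightly: E[Invest lightly] = 0.375·(6) + 0.625·(10) = 8.5; E[Invest heavily] = -1.875. Best-responding. ✓
Lab 2 (research lead behind), facing Invest lightly: Invest heavily gives -6, Invest lightly gives -4. Proposed Invest lightly is best. ✓
Lab 2 (research lead ahead), facing Invest lightly: Invest heavily gives 2, Invest lightly gives 0. Proposed Invest heavily is best. ✓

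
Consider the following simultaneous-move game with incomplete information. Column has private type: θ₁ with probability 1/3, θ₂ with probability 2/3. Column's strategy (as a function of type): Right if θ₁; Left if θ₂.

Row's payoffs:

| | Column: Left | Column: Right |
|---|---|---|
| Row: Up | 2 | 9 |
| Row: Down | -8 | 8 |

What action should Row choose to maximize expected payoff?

Up

E[Up] = 1/3·(9) + 2/3·(2) = 13/3
E[Down] = 1/3·(8) + 2/3·(-8) = -8/3
Best response: Up (13/3 is the largest).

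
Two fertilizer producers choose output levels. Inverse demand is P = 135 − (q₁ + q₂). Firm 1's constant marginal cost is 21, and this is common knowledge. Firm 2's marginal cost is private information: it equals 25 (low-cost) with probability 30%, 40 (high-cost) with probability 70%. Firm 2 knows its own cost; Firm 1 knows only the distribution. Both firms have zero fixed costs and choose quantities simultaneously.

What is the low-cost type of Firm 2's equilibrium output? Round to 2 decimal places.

Type-c best response for Firm 2: q₂(c) = (135 − c)/2 − q₁/2.
Firm 1 maximizes expected profit; its first-order condition is 135 − 2q₁ − E[q₂] − 21 = 0.
Substituting E[q₂] and solving: E[c₂] = 35.5, so q₁ = (135 − 2·21 + 35.5)/3 = 42.8333.
q₂(low-cost) = (135 − 25 − 42.8333)/2 = 33.5833.

33.58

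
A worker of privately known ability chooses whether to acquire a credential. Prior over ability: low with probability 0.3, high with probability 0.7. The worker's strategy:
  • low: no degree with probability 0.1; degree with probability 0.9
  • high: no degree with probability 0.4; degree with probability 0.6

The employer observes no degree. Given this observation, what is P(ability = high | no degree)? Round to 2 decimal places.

0.90

P(no degree) = 0.3·0.1 + 0.7·0.4 = 0.31
P(high | no degree) = (0.7·0.4) / 0.31 = 0.28 / 0.31 = 0.903226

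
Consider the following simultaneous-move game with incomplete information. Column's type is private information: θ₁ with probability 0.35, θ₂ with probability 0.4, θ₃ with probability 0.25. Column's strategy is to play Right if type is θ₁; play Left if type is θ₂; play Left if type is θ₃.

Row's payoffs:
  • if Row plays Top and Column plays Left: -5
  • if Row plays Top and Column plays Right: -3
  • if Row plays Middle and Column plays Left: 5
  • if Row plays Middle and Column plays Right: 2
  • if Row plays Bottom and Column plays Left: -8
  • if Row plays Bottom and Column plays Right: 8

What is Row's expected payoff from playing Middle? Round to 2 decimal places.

Take the expectation over Column's type, weighting each type's action by its prior probability.
E[Middle] = 0.35·2 + 0.4·5 + 0.25·5 = 0.7 + 2 + 1.25 = 3.95

3.95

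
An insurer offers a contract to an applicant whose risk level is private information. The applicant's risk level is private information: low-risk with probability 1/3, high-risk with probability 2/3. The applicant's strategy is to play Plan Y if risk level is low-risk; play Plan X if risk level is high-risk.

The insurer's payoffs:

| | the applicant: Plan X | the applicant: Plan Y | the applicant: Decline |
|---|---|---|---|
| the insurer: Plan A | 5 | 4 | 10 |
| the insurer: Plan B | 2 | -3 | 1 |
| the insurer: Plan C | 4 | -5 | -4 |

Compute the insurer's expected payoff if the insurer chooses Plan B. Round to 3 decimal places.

E[Plan B] = 1/3·(-3) + 2/3·2 = (-1) + 4/3 = 1/3

0.333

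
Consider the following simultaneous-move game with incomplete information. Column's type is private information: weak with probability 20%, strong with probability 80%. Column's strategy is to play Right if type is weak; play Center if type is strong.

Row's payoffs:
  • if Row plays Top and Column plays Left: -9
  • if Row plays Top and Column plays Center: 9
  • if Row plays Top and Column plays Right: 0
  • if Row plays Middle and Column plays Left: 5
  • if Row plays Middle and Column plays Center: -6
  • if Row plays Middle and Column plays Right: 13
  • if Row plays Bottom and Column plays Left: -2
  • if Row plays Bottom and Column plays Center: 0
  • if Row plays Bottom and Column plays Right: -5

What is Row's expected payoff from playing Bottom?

-1

E[Bottom] = 0.2·(-5) + 0.8·0 = (-1) + 0 = -1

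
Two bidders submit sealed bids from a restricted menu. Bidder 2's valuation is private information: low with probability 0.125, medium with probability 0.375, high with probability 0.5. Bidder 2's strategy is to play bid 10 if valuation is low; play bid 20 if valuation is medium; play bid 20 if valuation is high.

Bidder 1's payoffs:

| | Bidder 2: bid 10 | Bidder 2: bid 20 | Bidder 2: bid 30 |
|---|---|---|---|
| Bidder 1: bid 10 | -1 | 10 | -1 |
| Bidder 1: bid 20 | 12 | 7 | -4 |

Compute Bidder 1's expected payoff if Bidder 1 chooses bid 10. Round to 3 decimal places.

8.625

E[bid 10] = 0.125·(-1) + 0.375·10 + 0.5·10 = (-0.125) + 3.75 + 5 = 8.625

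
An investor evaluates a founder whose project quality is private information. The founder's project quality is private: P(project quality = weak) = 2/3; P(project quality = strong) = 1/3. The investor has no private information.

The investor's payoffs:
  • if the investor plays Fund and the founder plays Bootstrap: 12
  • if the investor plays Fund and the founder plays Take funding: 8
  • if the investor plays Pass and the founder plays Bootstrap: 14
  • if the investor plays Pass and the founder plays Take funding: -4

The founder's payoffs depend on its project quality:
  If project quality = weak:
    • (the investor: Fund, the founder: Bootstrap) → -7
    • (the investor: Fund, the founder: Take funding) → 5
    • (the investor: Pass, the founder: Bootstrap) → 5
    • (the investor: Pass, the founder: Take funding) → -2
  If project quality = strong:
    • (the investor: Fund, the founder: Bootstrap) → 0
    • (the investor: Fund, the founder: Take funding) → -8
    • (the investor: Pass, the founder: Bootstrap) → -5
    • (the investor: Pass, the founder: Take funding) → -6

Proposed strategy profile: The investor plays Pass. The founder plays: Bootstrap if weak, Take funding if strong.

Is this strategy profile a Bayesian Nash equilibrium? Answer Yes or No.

No

The investor plays Pass: E[Pass] = 2/3·(14) + 1/3·(-4) = 8; E[Fund] = 32/3. Not best-responding. ✗
The founder (project quality weak), facing Pass: Bootstrap gives 5, Take funding gives -2. Proposed Bootstrap is best. ✓
The founder (project quality strong), facing Pass: Bootstrap gives -5, Take funding gives -6. Proposed Take funding is not best — profitable deviation exists. ✗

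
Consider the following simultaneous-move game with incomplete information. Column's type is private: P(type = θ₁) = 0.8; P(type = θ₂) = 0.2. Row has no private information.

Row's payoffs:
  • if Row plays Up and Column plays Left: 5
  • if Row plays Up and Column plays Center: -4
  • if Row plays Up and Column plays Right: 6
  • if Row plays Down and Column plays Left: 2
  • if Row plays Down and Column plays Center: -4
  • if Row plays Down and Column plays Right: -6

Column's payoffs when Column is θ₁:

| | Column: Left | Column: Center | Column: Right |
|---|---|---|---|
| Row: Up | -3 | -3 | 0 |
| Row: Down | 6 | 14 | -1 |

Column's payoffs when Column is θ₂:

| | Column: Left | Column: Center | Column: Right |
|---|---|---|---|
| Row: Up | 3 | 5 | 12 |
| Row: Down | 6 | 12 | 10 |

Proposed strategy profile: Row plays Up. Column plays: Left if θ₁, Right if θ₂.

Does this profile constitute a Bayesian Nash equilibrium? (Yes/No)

No

A profile is a BNE iff every type of every player is best-responding given beliefs about the other side.
Row plays Up: E[Up] = 0.8·(5) + 0.2·(6) = 5.2; E[Down] = 0.4. Best-responding. ✓
Column (type θ₁), facing Up: Left gives -3, Center gives -3, Right gives 0. Proposed Left is not best — profitable deviation exists. ✗
Column (type θ₂), facing Up: Left gives 3, Center gives 5, Right gives 12. Proposed Right is best. ✓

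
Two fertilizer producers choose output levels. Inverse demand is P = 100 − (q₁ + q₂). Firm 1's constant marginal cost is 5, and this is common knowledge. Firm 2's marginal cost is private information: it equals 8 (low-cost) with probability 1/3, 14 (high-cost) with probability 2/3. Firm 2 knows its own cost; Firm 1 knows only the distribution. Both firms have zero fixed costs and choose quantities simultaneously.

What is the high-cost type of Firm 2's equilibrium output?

26

Firm 2 with cost c maximizes (100 − (q₁+q₂) − c)·q₂, giving q₂(c) = (100 − c − q₁)/2.
E[c₂] = 1/3·8 + 2/3·14 = 12
Firm 1's FOC against E[q₂] yields q₁ = (100 − 2·5 + E[c₂])/3 = (100 − 10 + 12)/3 = 34.
q₂(high-cost) = (100 − 14 − 34)/2 = 26.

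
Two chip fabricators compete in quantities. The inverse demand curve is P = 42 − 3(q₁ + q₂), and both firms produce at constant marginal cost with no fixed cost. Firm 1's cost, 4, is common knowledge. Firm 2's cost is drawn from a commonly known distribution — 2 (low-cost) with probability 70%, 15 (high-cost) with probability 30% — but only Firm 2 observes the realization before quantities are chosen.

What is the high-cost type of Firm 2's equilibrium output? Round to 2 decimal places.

2.28

Each type of Firm 2 best-responds to q₁; Firm 1 best-responds to the expected q₂ over Firm 2's types.
Firm 2 with cost c maximizes (42 − 3(q₁+q₂) − c)·q₂, giving q₂(c) = (42 − c − 3q₁)/6.
E[c₂] = 0.7·2 + 0.3·15 = 5.9
Firm 1's FOC against E[q₂] yields q₁ = (42 − 2·4 + E[c₂])/9 = (42 − 8 + 5.9)/9 = 4.43333.
q₂(high-cost) = (42 − 15 − 3·4.43333)/6 = 2.28333.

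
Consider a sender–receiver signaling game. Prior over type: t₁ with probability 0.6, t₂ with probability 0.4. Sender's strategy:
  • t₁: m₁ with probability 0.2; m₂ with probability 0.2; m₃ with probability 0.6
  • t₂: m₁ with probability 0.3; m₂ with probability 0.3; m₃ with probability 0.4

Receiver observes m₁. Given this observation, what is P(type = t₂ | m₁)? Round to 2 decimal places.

Apply Bayes' rule using the sender's strategy as the likelihood.
P(m₁) = 0.6·0.2 + 0.4·0.3 = 0.24
P(t₂ | m₁) = (0.4·0.3) / 0.24 = 0.12 / 0.24 = 0.5

0.50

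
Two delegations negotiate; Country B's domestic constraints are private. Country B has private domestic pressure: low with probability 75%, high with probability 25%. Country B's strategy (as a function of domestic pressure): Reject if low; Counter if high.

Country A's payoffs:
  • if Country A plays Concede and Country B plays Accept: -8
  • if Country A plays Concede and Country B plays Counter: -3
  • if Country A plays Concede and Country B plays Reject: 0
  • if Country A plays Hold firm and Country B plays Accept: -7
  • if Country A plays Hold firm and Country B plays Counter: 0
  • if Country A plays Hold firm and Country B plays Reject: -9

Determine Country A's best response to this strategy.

Compute Country A's expected payoff for each action, taking the expectation over Country B's type.
E[Concede] = 0.75·(0) + 0.25·(-3) = -0.75
E[Hold firm] = 0.75·(-9) + 0.25·(0) = -6.75
Best response: Concede (-0.75 is the largest).

Concede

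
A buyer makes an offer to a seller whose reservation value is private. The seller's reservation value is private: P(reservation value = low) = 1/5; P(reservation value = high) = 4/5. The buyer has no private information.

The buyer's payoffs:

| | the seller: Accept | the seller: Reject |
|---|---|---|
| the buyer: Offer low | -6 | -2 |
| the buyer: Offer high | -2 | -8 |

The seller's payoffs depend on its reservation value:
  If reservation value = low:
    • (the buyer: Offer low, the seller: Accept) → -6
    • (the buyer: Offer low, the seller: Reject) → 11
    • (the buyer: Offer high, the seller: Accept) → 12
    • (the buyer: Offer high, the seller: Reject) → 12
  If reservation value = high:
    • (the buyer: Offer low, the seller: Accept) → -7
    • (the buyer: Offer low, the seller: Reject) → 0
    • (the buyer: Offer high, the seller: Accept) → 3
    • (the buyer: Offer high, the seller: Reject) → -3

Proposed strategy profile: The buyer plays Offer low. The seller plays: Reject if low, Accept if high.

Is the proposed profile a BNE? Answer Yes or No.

No

A profile is a BNE iff every type of every player is best-responding given beliefs about the other side.
The buyer plays Offer low: E[Offer low] = 1/5·(-2) + 4/5·(-6) = -26/5; E[Offer high] = -16/5. Not best-responding. ✗
The seller (reservation value low), facing Offer low: Accept gives -6, Reject gives 11. Proposed Reject is best. ✓
The seller (reservation value high), facing Offer low: Accept gives -7, Reject gives 0. Proposed Accept is not best — profitable deviation exists. ✗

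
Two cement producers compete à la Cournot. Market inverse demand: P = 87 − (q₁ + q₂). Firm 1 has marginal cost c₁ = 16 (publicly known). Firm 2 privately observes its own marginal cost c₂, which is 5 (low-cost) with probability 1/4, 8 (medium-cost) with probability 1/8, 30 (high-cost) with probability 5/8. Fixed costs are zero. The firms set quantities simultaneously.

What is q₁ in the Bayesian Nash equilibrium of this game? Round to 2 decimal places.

25.33

Type-c best response for Firm 2: q₂(c) = (87 − c)/2 − q₁/2.
Firm 1 maximizes expected profit; its first-order condition is 87 − 2q₁ − E[q₂] − 16 = 0.
Substituting E[q₂] and solving: E[c₂] = 21, so q₁ = (87 − 2·16 + 21)/3 = 25.3333.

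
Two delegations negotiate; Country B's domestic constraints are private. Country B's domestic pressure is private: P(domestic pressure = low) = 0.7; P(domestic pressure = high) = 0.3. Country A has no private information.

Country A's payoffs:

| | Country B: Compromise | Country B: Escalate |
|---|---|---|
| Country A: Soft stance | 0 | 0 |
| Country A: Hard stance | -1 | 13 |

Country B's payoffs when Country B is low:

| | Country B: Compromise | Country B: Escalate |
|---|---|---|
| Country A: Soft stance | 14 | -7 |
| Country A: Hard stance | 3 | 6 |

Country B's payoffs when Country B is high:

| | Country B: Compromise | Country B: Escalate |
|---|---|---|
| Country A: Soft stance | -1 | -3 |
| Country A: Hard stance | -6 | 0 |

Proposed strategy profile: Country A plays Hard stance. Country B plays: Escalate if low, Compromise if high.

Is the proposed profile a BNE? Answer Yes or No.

A profile is a BNE iff every type of every player is best-responding given beliefs about the other side.
Country A plays Hard stance: E[Hard stance] = 0.7·(13) + 0.3·(-1) = 8.8; E[Soft stance] = 0. Best-responding. ✓
Country B (domestic pressure low), facing Hard stance: Compromise gives 3, Escalate gives 6. Proposed Escalate is best. ✓
Country B (domestic pressure high), facing Hard stance: Compromise gives -6, Escalate gives 0. Proposed Compromise is not best — profitable deviation exists. ✗

No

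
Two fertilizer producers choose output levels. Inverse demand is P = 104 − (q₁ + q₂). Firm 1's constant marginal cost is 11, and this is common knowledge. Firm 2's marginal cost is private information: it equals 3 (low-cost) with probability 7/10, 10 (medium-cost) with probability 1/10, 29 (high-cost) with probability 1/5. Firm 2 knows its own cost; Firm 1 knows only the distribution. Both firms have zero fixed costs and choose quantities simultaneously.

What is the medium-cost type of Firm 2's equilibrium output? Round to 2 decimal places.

31.85

Firm 2 with cost c maximizes (104 − (q₁+q₂) − c)·q₂, giving q₂(c) = (104 − c − q₁)/2.
E[c₂] = 7/10·3 + 1/10·10 + 1/5·29 = 8.9
Firm 1's FOC against E[q₂] yields q₁ = (104 − 2·11 + E[c₂])/3 = (104 − 22 + 8.9)/3 = 30.3.
q₂(medium-cost) = (104 − 10 − 30.3)/2 = 31.85.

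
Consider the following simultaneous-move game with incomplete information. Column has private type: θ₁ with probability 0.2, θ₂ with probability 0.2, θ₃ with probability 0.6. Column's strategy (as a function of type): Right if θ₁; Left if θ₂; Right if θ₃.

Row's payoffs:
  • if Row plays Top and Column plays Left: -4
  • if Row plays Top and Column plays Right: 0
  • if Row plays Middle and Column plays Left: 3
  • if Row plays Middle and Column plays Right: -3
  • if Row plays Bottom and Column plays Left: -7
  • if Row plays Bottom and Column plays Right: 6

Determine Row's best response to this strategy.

E[Top] = 0.2·(0) + 0.2·(-4) + 0.6·(0) = -0.8
E[Middle] = 0.2·(-3) + 0.2·(3) + 0.6·(-3) = -1.8
E[Bottom] = 0.2·(6) + 0.2·(-7) + 0.6·(6) = 3.4
Best response: Bottom (3.4 is the largest).

Bottom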